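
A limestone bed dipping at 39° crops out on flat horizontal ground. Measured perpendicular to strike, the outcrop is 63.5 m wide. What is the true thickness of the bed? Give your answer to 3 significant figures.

True thickness t = w · sin(dip) = 63.5 × sin 39°
t = 63.5 × 0.6293 = 39.962 m

40.0 m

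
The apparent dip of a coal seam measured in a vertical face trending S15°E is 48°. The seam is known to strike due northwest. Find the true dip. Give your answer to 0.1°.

β = acute angle between strike due northwest and section S15°E = 30°.
tan(true dip) = tan 48° / sin 30° = 2.2212
δ = arctan(2.2212) = 65.76°

65.8°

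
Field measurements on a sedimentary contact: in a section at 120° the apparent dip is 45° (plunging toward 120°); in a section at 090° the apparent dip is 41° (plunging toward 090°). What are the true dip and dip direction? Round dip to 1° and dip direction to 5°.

The two traces are lines in the plane: v₁ = (sin 120°·cos 45°, cos 120°·cos 45°, −sin 45°), v₂ = (sin 90°·cos 41°, cos 90°·cos 41°, −sin 41°).
Cross product v₁ × v₂ gives the pole to the plane: n ∝ (0.232, -0.132, 0.267).
True dip = arccos(n_z / |n|) = arccos(0.7071) = 45.0°.
Dip direction = atan2(0.232, -0.132) = 120° (azimuth of n's horizontal projection).

true dip 45°, dip direction 120°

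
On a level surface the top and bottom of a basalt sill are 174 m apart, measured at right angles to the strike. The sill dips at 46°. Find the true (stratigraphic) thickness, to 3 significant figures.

125 m

True thickness t = w · sin(dip) = 174 × sin 46°
t = 174 × 0.7193 = 125.165 m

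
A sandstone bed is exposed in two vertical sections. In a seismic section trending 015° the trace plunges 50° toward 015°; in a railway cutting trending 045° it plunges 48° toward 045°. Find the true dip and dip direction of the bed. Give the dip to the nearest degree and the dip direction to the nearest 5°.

The two traces are lines in the plane: v₁ = (sin 15°·cos 50°, cos 15°·cos 50°, −sin 50°), v₂ = (sin 45°·cos 48°, cos 45°·cos 48°, −sin 48°).
Cross product v₁ × v₂ gives the pole to the plane: n ∝ (0.099, 0.239, 0.215).
Dip δ = arctan(|n_h|/n_z) = arctan(0.259/0.215) = 50.2°.
Dip direction = atan2(0.099, 0.239) = 23° (azimuth of n's horizontal projection).

true dip 50°, dip direction 025°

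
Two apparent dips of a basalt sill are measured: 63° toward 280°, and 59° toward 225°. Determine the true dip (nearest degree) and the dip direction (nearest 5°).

Represent each trace as a vector plunging at its apparent dip toward its trend (east-north-up frame): v₁ = (-0.447, 0.079, -0.891), v₂ = (-0.364, -0.364, -0.857).
The plane normal is n = v₁ × v₂ ∝ (-0.392, -0.059, 0.192).
tan δ = √(n_x²+n_y²)/n_z = 0.396/0.192, so δ = 64.2°.
Dip direction = atan2(-0.392, -0.059) = 261° (azimuth of n's horizontal projection).

true dip 64°, dip direction 260°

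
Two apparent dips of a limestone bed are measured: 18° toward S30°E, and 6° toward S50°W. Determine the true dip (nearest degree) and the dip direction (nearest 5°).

true dip 18°, dip direction 160°

The two traces are lines in the plane: v₁ = (sin 150°·cos 18°, cos 150°·cos 18°, −sin 18°), v₂ = (sin 230°·cos 6°, cos 230°·cos 6°, −sin 6°).
n = v₁ × v₂ = (0.111, -0.285, 0.931) (taken with n_z > 0).
tan δ = √(n_x²+n_y²)/n_z = 0.306/0.931, so δ = 18.2°.
Dip direction = azimuth of (n_x, n_y) = atan2(0.111, -0.285) = 159°.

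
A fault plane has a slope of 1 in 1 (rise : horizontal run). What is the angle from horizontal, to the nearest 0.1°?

45.0°

tan θ = 1/1 = 1.0000
θ = arctan(1.0000) = 45.00°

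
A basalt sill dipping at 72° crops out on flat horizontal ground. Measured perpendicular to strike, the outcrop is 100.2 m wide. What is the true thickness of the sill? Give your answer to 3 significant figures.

True thickness t = w · sin(dip) = 100.2 × sin 72°
t = 100.2 × 0.9511 = 95.296 m

95.3 m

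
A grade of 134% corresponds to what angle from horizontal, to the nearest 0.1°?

tan θ = 134/100 = 1.3400
θ = arctan(1.3400) = 53.27°

53.3°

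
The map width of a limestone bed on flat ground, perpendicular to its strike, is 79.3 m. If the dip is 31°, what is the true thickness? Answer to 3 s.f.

True thickness t = w · sin(dip) = 79.3 × sin 31°
t = 79.3 × 0.5150 = 40.843 m

40.8 m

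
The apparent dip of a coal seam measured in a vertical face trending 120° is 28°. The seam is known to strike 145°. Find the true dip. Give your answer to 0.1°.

51.5°

The section is 25° from the strike.
tan(true dip) = tan 28° / sin 25° = 1.2581
δ = arctan(1.2581) = 51.52°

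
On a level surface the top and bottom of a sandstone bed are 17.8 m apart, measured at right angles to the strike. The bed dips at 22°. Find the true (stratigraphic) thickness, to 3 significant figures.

6.67 m

True thickness t = w · sin(dip) = 17.8 × sin 22°
t = 17.8 × 0.3746 = 6.668 m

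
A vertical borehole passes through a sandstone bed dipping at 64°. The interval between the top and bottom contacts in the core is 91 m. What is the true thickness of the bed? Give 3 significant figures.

True thickness t = h · cos(dip) = 91 × cos 64°
t = 91 × 0.4384 = 39.892 m

39.9 m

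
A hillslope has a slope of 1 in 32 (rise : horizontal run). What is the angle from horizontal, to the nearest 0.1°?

tan θ = 1/32 = 0.0312
θ = arctan(0.0312) = 1.79°

1.8°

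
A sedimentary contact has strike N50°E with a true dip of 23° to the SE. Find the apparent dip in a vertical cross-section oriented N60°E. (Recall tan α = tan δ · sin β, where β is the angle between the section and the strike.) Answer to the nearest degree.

The strike is N50°E and the section trends N60°E; the acute angle between them is β = 10°.
tan α = tan 23° × sin 10° = 0.4245 × 0.1736 = 0.0737
apparent dip = arctan 0.0737 = 4.22°

4°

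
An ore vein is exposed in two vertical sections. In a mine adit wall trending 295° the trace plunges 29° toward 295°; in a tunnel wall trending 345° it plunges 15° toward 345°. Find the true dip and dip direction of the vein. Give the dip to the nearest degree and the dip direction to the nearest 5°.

true dip 30°, dip direction 285°

Represent each trace as a vector plunging at its apparent dip toward its trend (east-north-up frame): v₁ = (-0.793, 0.370, -0.485), v₂ = (-0.250, 0.933, -0.259).
The plane normal is n = v₁ × v₂ ∝ (-0.357, 0.084, 0.647).
tan δ = √(n_x²+n_y²)/n_z = 0.366/0.647, so δ = 29.5°.
Dip direction = azimuth of (n_x, n_y) = atan2(-0.357, 0.084) = 283°.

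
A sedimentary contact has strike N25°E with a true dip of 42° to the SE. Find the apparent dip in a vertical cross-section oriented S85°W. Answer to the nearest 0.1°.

37.9°

The section lies 60° from the strike.
tan α = tan 42° × sin 60° = 0.9004 × 0.8660 = 0.7798
apparent dip = arctan 0.7798 = 37.95°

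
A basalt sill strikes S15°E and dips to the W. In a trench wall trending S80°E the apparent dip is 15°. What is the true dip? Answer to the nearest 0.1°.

The section is 65° from the strike.
tan(true dip) = tan 15° / sin 65° = 0.2956
true dip = arctan 0.2956 = 16.47°

16.5°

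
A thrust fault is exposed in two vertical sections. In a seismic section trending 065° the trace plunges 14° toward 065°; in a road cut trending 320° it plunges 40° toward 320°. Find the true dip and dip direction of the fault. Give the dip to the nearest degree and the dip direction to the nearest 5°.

Each apparent-dip line lies in the plane. As unit vectors (x east, y north, z up), v₁ plunges 14°→065° and v₂ plunges 40°→320°.
n = v₁ × v₂ = (-0.122, 0.684, 0.718) (taken with n_z > 0).
tan δ = √(n_x²+n_y²)/n_z = 0.695/0.718, so δ = 44.1°.
Dip direction = azimuth of (n_x, n_y) = atan2(-0.122, 0.684) = 350°.

true dip 44°, dip direction 350°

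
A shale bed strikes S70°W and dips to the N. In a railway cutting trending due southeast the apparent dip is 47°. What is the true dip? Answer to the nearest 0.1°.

β = acute angle between strike S70°W and section due southeast = 65°.
tan(true dip) = tan 47° / sin 65° = 1.1832
true dip = arctan 1.1832 = 49.80°

49.8°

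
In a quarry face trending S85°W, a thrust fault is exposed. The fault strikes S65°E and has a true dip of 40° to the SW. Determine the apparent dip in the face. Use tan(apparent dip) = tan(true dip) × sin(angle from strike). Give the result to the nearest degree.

The section lies 30° from the strike.
tan α = tan 40° × sin 30° = 0.8391 × 0.5000 = 0.4195
apparent dip = arctan 0.4195 = 22.76°

23°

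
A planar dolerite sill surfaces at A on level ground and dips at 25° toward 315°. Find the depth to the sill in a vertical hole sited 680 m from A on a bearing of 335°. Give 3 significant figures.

298 m

The hole lies 20° from the dip direction, so the down-dip offset is 680 × cos 20° = 638.99 m.
Depth = down-dip offset × tan(dip) = 638.99 × tan 25° = 638.99 × 0.4663
Depth = 297.97 m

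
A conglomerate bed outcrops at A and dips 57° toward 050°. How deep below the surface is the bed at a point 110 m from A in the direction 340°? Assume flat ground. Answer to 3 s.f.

The hole lies 70° from the dip direction, so the down-dip offset is 110 × cos 70° = 37.62 m.
Depth = down-dip offset × tan(dip) = 37.62 × tan 57° = 37.62 × 1.5399
Depth = 57.93 m

57.9 m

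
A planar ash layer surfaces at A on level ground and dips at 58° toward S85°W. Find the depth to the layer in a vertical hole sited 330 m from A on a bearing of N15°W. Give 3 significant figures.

The hole lies 80° from the dip direction, so the down-dip offset is 330 × cos 80° = 57.30 m.
Depth = down-dip offset × tan(dip) = 57.30 × tan 58° = 57.30 × 1.6003
Depth = 91.71 m

91.7 m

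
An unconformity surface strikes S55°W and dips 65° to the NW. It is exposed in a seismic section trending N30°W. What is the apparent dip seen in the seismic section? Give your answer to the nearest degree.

65°

Angle between strike (S55°W) and section (N30°W): β = 85°.
tan(apparent dip) = tan 65° · sin 85° = 2.1363
α = arctan(2.1363) = 64.92°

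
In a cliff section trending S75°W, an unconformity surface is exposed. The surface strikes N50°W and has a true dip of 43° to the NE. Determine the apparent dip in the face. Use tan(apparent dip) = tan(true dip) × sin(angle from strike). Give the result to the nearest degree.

37°

The strike is N50°W and the section trends S75°W; the acute angle between them is β = 55°.
tan α = tan 43° × sin 55° = 0.9325 × 0.8192 = 0.7639
α = arctan(0.7639) = 37.38°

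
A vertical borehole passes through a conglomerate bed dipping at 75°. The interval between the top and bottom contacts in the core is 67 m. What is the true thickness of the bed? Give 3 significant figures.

17.3 m

True thickness t = h · cos(dip) = 67 × cos 75°
t = 67 × 0.2588 = 17.341 m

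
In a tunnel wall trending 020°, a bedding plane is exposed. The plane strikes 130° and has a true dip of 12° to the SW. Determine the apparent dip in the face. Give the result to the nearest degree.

11°

The section lies 70° from the strike.
tan(apparent dip) = tan 12° · sin 70° = 0.1997
α = arctan(0.1997) = 11.30°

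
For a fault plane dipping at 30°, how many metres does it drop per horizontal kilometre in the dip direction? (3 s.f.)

drop per km = 1000 × tan 30° = 1000 × 0.5774

577 m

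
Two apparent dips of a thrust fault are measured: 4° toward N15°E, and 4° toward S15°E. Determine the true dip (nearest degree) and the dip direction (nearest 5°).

The two traces are lines in the plane: v₁ = (sin 15°·cos 4°, cos 15°·cos 4°, −sin 4°), v₂ = (sin 165°·cos 4°, cos 165°·cos 4°, −sin 4°).
The plane normal is n = v₁ × v₂ ∝ (0.134, 0.000, 0.498).
Dip δ = arctan(|n_h|/n_z) = arctan(0.134/0.498) = 15.1°.
The horizontal component of n points toward azimuth atan2(n_x, n_y) = 90°, the dip direction.

true dip 15°, dip direction 090°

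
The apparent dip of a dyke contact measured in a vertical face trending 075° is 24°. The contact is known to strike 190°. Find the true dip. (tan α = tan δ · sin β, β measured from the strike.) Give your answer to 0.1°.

The section is 65° from the strike.
tan(true dip) = tan 24° / sin 65° = 0.4913
δ = arctan(0.4913) = 26.16°

26.2°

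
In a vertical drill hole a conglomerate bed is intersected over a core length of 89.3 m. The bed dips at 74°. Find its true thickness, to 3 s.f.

True thickness t = h · cos(dip) = 89.3 × cos 74°
t = 89.3 × 0.2756 = 24.614 m

24.6 m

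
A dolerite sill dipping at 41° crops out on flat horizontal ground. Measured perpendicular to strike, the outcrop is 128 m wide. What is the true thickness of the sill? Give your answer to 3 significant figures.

True thickness t = w · sin(dip) = 128 × sin 41°
t = 128 × 0.6561 = 83.976 m

84.0 m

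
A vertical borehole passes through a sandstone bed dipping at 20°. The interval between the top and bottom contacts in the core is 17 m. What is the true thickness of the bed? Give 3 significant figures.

True thickness t = h · cos(dip) = 17 × cos 20°
t = 17 × 0.9397 = 15.975 m

16.0 m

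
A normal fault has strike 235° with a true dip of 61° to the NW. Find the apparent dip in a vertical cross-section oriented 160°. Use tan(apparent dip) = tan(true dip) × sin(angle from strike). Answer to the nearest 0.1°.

The section lies 75° from the strike.
tan(apparent dip) = tan 61° · sin 75° = 1.7426
apparent dip = arctan 1.7426 = 60.15°

60.2°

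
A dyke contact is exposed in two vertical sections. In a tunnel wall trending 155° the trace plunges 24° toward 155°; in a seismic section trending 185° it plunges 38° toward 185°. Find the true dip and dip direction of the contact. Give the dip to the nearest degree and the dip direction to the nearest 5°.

true dip 42°, dip direction 215°

The two traces are lines in the plane: v₁ = (sin 155°·cos 24°, cos 155°·cos 24°, −sin 24°), v₂ = (sin 185°·cos 38°, cos 185°·cos 38°, −sin 38°).
The plane normal is n = v₁ × v₂ ∝ (-0.190, -0.266, 0.360).
Dip δ = arctan(|n_h|/n_z) = arctan(0.327/0.360) = 42.2°.
Dip direction = atan2(-0.190, -0.266) = 216° (azimuth of n's horizontal projection).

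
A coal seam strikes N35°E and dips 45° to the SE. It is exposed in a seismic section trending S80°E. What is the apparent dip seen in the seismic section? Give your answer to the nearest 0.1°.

Angle between strike (N35°E) and section (S80°E): β = 65°.
tan α = tan 45° × sin 65° = 1.0000 × 0.9063 = 0.9063
α = arctan(0.9063) = 42.19°

42.2°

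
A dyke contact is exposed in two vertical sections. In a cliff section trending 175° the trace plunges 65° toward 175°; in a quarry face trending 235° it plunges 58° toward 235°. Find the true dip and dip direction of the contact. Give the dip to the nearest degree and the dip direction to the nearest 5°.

Each apparent-dip line lies in the plane. As unit vectors (x east, y north, z up), v₁ plunges 65°→175° and v₂ plunges 58°→235°.
Cross product v₁ × v₂ gives the pole to the plane: n ∝ (-0.082, -0.425, 0.194).
Dip δ = arctan(|n_h|/n_z) = arctan(0.432/0.194) = 65.8°.
Dip direction = azimuth of (n_x, n_y) = atan2(-0.082, -0.425) = 191°.

true dip 66°, dip direction 190°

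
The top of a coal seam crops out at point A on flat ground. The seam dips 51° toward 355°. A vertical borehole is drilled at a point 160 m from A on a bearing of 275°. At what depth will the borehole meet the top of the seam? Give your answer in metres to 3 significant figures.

34.3 m

The hole lies 80° from the dip direction, so the down-dip offset is 160 × cos 80° = 27.78 m.
Depth = down-dip offset × tan(dip) = 27.78 × tan 51° = 27.78 × 1.2349
Depth = 34.31 m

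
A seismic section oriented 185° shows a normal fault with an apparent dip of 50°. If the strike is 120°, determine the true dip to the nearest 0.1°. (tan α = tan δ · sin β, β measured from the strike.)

The section is 65° from the strike.
tan(true dip) = tan 50° / sin 65° = 1.3150
true dip = arctan 1.3150 = 52.75°

52.7°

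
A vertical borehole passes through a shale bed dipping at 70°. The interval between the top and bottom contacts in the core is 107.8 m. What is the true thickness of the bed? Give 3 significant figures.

True thickness t = h · cos(dip) = 107.8 × cos 70°
t = 107.8 × 0.3420 = 36.870 m

36.9 m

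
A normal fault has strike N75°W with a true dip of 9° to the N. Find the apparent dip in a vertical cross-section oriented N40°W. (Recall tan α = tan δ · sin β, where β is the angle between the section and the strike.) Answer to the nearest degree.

5°

The strike is N75°W and the section trends N40°W; the acute angle between them is β = 35°.
tan(apparent dip) = tan 9° · sin 35° = 0.0908
apparent dip = arctan 0.0908 = 5.19°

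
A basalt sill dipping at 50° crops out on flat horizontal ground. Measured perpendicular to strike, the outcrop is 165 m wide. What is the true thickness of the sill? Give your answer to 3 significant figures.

126 m

True thickness t = w · sin(dip) = 165 × sin 50°
t = 165 × 0.7660 = 126.397 m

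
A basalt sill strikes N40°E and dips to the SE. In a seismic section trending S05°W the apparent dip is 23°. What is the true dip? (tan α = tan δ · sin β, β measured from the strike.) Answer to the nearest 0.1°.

36.5°

β = acute angle between strike N40°E and section S05°W = 35°.
tan(true dip) = tan 23° / sin 35° = 0.7400
δ = arctan(0.7400) = 36.50°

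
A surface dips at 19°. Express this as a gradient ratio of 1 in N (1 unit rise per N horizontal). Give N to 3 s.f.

1 : N means tan θ = 1/N, so N = 1/tan 19° = 1/0.3443

1 in 2.90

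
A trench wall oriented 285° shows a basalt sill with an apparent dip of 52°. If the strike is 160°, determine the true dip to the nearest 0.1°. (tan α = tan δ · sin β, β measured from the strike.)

β = acute angle between strike 160° and section 285° = 55°.
tan δ = tan α / sin β = tan 52° / sin 55° = 1.2799 / 0.8192 = 1.5625
δ = arctan(1.5625) = 57.38°

57.4°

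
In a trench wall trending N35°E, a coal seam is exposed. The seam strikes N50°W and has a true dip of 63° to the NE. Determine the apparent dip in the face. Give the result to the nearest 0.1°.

62.9°

The section lies 85° from the strike.
tan α = tan 63° × sin 85° = 1.9626 × 0.9962 = 1.9551
apparent dip = arctan 1.9551 = 62.91°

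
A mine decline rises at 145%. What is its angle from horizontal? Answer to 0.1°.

tan θ = 145/100 = 1.4500
θ = arctan(1.4500) = 55.41°

55.4°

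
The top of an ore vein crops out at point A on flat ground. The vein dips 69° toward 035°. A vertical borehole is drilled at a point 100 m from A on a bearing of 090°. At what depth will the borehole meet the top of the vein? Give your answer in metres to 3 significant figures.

The hole lies 55° from the dip direction, so the down-dip offset is 100 × cos 55° = 57.36 m.
Depth = down-dip offset × tan(dip) = 57.36 × tan 69° = 57.36 × 2.6051
Depth = 149.42 m

149 m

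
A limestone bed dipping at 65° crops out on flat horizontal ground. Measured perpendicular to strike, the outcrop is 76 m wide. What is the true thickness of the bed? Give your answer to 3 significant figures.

68.9 m

True thickness t = w · sin(dip) = 76 × sin 65°
t = 76 × 0.9063 = 68.879 m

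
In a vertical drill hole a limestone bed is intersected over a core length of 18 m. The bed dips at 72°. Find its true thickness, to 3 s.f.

5.56 m

True thickness t = h · cos(dip) = 18 × cos 72°
t = 18 × 0.3090 = 5.562 m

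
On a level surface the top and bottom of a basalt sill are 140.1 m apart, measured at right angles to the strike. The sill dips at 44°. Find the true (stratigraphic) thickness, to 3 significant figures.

True thickness t = w · sin(dip) = 140.1 × sin 44°
t = 140.1 × 0.6947 = 97.322 m

97.3 m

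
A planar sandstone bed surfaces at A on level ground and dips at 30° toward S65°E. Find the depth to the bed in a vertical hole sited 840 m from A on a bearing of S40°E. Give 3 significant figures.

440 m

The hole lies 25° from the dip direction, so the down-dip offset is 840 × cos 25° = 761.30 m.
Depth = down-dip offset × tan(dip) = 761.30 × tan 30° = 761.30 × 0.5774
Depth = 439.54 m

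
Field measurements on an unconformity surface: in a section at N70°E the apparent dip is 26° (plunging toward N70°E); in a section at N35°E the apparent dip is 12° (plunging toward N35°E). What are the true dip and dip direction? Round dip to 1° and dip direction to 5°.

Each apparent-dip line lies in the plane. As unit vectors (x east, y north, z up), v₁ plunges 26°→N70°E and v₂ plunges 12°→N35°E.
The plane normal is n = v₁ × v₂ ∝ (0.287, -0.070, 0.504).
tan δ = √(n_x²+n_y²)/n_z = 0.296/0.504, so δ = 30.4°.
Dip direction = azimuth of (n_x, n_y) = atan2(0.287, -0.070) = 104°.

true dip 30°, dip direction 105°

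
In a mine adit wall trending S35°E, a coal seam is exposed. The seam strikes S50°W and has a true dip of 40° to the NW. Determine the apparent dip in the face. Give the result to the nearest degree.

40°

The section lies 85° from the strike.
tan(apparent dip) = tan 40° · sin 85° = 0.8359
α = arctan(0.8359) = 39.89°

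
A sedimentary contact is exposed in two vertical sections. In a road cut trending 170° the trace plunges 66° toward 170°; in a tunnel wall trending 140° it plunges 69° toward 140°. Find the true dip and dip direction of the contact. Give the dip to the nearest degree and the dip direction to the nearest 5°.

Represent each trace as a vector plunging at its apparent dip toward its trend (east-north-up frame): v₁ = (0.071, -0.401, -0.914), v₂ = (0.230, -0.275, -0.934).
Cross product v₁ × v₂ gives the pole to the plane: n ∝ (0.123, -0.145, 0.073).
True dip = arccos(n_z / |n|) = arccos(0.3584) = 69.0°.
The horizontal component of n points toward azimuth atan2(n_x, n_y) = 140°, the dip direction.

true dip 69°, dip direction 140°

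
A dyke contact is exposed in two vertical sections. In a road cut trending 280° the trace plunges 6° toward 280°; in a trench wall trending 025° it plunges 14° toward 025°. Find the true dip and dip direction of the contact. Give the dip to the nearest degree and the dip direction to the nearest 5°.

true dip 17°, dip direction 350°

The two traces are lines in the plane: v₁ = (sin 280°·cos 6°, cos 280°·cos 6°, −sin 6°), v₂ = (sin 25°·cos 14°, cos 25°·cos 14°, −sin 14°).
n = v₁ × v₂ = (-0.050, 0.280, 0.932) (taken with n_z > 0).
tan δ = √(n_x²+n_y²)/n_z = 0.284/0.932, so δ = 17.0°.
Dip direction = azimuth of (n_x, n_y) = atan2(-0.050, 0.280) = 350°.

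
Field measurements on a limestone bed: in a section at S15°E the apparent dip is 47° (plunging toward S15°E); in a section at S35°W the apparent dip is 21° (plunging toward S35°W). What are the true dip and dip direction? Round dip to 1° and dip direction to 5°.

true dip 49°, dip direction 145°

Represent each trace as a vector plunging at its apparent dip toward its trend (east-north-up frame): v₁ = (0.177, -0.659, -0.731), v₂ = (-0.535, -0.765, -0.358).
Cross product v₁ × v₂ gives the pole to the plane: n ∝ (0.323, -0.455, 0.488).
Dip δ = arctan(|n_h|/n_z) = arctan(0.558/0.488) = 48.8°.
Dip direction = azimuth of (n_x, n_y) = atan2(0.323, -0.455) = 145°.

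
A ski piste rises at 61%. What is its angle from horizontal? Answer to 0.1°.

31.4°

tan θ = 61/100 = 0.6100
θ = arctan(0.6100) = 31.38°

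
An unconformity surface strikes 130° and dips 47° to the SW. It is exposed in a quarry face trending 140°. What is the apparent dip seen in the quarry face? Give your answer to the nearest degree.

11°

Angle between strike (130°) and section (140°): β = 10°.
tan(apparent dip) = tan 47° · sin 10° = 0.1862
α = arctan(0.1862) = 10.55°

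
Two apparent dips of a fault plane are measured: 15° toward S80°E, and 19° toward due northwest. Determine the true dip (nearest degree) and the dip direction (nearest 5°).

Each apparent-dip line lies in the plane. As unit vectors (x east, y north, z up), v₁ plunges 15°→S80°E and v₂ plunges 19°→due northwest.
The plane normal is n = v₁ × v₂ ∝ (0.228, 0.483, 0.524).
True dip = arccos(n_z / |n|) = arccos(0.7005) = 45.5°.
The horizontal component of n points toward azimuth atan2(n_x, n_y) = 25°, the dip direction.

true dip 46°, dip direction 025°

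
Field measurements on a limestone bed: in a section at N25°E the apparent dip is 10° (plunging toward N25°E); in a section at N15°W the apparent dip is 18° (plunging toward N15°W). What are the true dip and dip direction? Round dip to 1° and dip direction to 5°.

true dip 19°, dip direction 325°

Represent each trace as a vector plunging at its apparent dip toward its trend (east-north-up frame): v₁ = (0.416, 0.893, -0.174), v₂ = (-0.246, 0.919, -0.309).
Cross product v₁ × v₂ gives the pole to the plane: n ∝ (-0.116, 0.171, 0.602).
tan δ = √(n_x²+n_y²)/n_z = 0.207/0.602, so δ = 19.0°.
Dip direction = azimuth of (n_x, n_y) = atan2(-0.116, 0.171) = 326°.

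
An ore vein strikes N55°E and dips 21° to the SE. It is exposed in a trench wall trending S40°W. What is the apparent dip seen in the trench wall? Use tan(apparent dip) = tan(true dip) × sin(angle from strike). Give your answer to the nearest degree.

Angle between strike (N55°E) and section (S40°W): β = 15°.
tan α = tan 21° × sin 15° = 0.3839 × 0.2588 = 0.0994
α = arctan(0.0994) = 5.67°

6°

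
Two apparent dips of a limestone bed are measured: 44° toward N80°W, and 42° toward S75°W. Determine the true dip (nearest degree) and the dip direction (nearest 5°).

true dip 44°, dip direction 275°

Represent each trace as a vector plunging at its apparent dip toward its trend (east-north-up frame): v₁ = (-0.708, 0.125, -0.695), v₂ = (-0.718, -0.192, -0.669).
n = v₁ × v₂ = (-0.217, 0.025, 0.226) (taken with n_z > 0).
Dip δ = arctan(|n_h|/n_z) = arctan(0.219/0.226) = 44.1°.
Dip direction = azimuth of (n_x, n_y) = atan2(-0.217, 0.025) = 276°.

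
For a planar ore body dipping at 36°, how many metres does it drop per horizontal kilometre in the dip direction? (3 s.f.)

drop per km = 1000 × tan 36° = 1000 × 0.7265

727 m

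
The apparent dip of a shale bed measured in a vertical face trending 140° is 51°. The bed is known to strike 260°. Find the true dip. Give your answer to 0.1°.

β = acute angle between strike 260° and section 140° = 60°.
tan(true dip) = tan 51° / sin 60° = 1.4259
true dip = arctan 1.4259 = 54.96°

55.0°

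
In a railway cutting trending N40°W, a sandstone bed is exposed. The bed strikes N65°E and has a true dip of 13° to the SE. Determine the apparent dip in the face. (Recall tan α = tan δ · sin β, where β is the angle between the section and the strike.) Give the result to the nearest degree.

The section lies 75° from the strike.
tan α = tan 13° × sin 75° = 0.2309 × 0.9659 = 0.2230
apparent dip = arctan 0.2230 = 12.57°

13°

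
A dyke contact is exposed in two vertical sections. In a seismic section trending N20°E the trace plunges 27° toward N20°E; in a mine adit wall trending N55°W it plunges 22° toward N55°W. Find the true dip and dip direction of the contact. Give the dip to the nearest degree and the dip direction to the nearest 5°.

true dip 30°, dip direction 350°

Each apparent-dip line lies in the plane. As unit vectors (x east, y north, z up), v₁ plunges 27°→N20°E and v₂ plunges 22°→N55°W.
The plane normal is n = v₁ × v₂ ∝ (-0.072, 0.459, 0.798).
tan δ = √(n_x²+n_y²)/n_z = 0.465/0.798, so δ = 30.2°.
Dip direction = atan2(-0.072, 0.459) = 351° (azimuth of n's horizontal projection).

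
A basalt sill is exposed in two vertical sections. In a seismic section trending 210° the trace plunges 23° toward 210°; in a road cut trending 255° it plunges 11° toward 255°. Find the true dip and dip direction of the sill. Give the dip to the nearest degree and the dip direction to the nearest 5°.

true dip 24°, dip direction 190°

The two traces are lines in the plane: v₁ = (sin 210°·cos 23°, cos 210°·cos 23°, −sin 23°), v₂ = (sin 255°·cos 11°, cos 255°·cos 11°, −sin 11°).
Cross product v₁ × v₂ gives the pole to the plane: n ∝ (-0.053, -0.283, 0.639).
True dip = arccos(n_z / |n|) = arccos(0.9119) = 24.2°.
The horizontal component of n points toward azimuth atan2(n_x, n_y) = 191°, the dip direction.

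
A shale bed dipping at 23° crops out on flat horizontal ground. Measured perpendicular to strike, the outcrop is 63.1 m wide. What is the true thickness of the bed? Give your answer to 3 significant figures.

True thickness t = w · sin(dip) = 63.1 × sin 23°
t = 63.1 × 0.3907 = 24.655 m

24.7 m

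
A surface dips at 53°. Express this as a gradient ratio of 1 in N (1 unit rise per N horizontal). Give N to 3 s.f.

1 in 0.754

1 : N means tan θ = 1/N, so N = 1/tan 53° = 1/1.3270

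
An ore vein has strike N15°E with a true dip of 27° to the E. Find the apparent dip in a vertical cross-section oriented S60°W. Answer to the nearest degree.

Angle between strike (N15°E) and section (S60°W): β = 45°.
tan α = tan 27° × sin 45° = 0.5095 × 0.7071 = 0.3603
α = arctan(0.3603) = 19.81°

20°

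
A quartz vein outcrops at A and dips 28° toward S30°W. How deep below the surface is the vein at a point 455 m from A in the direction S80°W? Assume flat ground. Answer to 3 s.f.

156 m

The hole lies 50° from the dip direction, so the down-dip offset is 455 × cos 50° = 292.47 m.
Depth = down-dip offset × tan(dip) = 292.47 × tan 28° = 292.47 × 0.5317
Depth = 155.51 m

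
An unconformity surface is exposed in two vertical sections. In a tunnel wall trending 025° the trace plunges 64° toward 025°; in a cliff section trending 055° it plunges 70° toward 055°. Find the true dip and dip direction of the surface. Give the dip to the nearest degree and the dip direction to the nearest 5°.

true dip 71°, dip direction 070°

Represent each trace as a vector plunging at its apparent dip toward its trend (east-north-up frame): v₁ = (0.185, 0.397, -0.899), v₂ = (0.280, 0.196, -0.940).
The plane normal is n = v₁ × v₂ ∝ (0.197, 0.078, 0.075).
tan δ = √(n_x²+n_y²)/n_z = 0.212/0.075, so δ = 70.5°.
Dip direction = azimuth of (n_x, n_y) = atan2(0.197, 0.078) = 68°.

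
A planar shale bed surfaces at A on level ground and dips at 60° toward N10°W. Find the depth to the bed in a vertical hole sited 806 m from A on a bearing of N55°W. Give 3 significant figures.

987 m

The hole lies 45° from the dip direction, so the down-dip offset is 806 × cos 45° = 569.93 m.
Depth = down-dip offset × tan(dip) = 569.93 × tan 60° = 569.93 × 1.7321
Depth = 987.14 m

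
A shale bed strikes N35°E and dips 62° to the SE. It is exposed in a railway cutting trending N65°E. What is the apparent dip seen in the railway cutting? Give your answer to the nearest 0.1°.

The section lies 30° from the strike.
tan α = tan 62° × sin 30° = 1.8807 × 0.5000 = 0.9404
α = arctan(0.9404) = 43.24°

43.2°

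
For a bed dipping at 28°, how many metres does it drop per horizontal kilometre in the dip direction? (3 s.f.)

drop per km = 1000 × tan 28° = 1000 × 0.5317

532 m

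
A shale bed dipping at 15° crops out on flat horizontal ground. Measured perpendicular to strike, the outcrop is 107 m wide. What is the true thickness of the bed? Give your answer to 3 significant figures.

27.7 m

True thickness t = w · sin(dip) = 107 × sin 15°
t = 107 × 0.2588 = 27.694 m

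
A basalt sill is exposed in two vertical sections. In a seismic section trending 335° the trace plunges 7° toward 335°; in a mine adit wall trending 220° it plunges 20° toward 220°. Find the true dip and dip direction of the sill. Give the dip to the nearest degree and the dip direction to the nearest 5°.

Each apparent-dip line lies in the plane. As unit vectors (x east, y north, z up), v₁ plunges 7°→335° and v₂ plunges 20°→220°.
Cross product v₁ × v₂ gives the pole to the plane: n ∝ (-0.395, -0.070, 0.845).
Dip δ = arctan(|n_h|/n_z) = arctan(0.402/0.845) = 25.4°.
Dip direction = azimuth of (n_x, n_y) = atan2(-0.395, -0.070) = 260°.

true dip 25°, dip direction 260°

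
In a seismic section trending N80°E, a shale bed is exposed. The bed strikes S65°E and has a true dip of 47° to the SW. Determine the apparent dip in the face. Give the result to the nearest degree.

The strike is S65°E and the section trends N80°E; the acute angle between them is β = 35°.
tan(apparent dip) = tan 47° · sin 35° = 0.6151
apparent dip = arctan 0.6151 = 31.60°

32°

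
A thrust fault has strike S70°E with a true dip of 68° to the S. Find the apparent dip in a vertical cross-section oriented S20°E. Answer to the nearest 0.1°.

62.2°

The strike is S70°E and the section trends S20°E; the acute angle between them is β = 50°.
tan α = tan 68° × sin 50° = 2.4751 × 0.7660 = 1.8960
apparent dip = arctan 1.8960 = 62.19°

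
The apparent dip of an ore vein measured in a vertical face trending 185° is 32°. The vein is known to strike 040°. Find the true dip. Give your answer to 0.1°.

The section is 35° from the strike.
tan δ = tan α / sin β = tan 32° / sin 35° = 0.6249 / 0.5736 = 1.0894
δ = arctan(1.0894) = 47.45°

47.5°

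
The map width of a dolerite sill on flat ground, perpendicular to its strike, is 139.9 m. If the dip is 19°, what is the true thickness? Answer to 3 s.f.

45.5 m

True thickness t = w · sin(dip) = 139.9 × sin 19°
t = 139.9 × 0.3256 = 45.547 m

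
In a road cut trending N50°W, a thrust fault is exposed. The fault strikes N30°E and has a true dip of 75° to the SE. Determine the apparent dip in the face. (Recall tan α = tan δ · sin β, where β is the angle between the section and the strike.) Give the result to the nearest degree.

The section lies 80° from the strike.
tan(apparent dip) = tan 75° · sin 80° = 3.6754
apparent dip = arctan 3.6754 = 74.78°

75°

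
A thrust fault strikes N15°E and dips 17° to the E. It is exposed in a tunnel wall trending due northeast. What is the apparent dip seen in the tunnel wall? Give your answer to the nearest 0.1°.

8.7°

The section lies 30° from the strike.
tan α = tan 17° × sin 30° = 0.3057 × 0.5000 = 0.1529
α = arctan(0.1529) = 8.69°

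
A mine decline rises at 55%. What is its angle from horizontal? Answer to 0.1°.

28.8°

tan θ = 55/100 = 0.5500
θ = arctan(0.5500) = 28.81°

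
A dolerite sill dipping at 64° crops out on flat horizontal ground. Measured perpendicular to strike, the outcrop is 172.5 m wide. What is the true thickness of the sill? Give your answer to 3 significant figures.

True thickness t = w · sin(dip) = 172.5 × sin 64°
t = 172.5 × 0.8988 = 155.042 m

155 m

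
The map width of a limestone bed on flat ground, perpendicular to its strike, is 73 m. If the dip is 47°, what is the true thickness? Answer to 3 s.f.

True thickness t = w · sin(dip) = 73 × sin 47°
t = 73 × 0.7314 = 53.389 m

53.4 m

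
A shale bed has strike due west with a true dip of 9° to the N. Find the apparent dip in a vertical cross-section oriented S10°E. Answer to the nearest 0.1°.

The section lies 80° from the strike.
tan α = tan 9° × sin 80° = 0.1584 × 0.9848 = 0.1560
α = arctan(0.1560) = 8.87°

8.9°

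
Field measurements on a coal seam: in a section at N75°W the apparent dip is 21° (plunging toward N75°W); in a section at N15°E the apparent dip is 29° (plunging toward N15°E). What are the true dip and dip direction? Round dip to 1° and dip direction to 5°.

true dip 34°, dip direction 340°

Each apparent-dip line lies in the plane. As unit vectors (x east, y north, z up), v₁ plunges 21°→N75°W and v₂ plunges 29°→N15°E.
The plane normal is n = v₁ × v₂ ∝ (-0.186, 0.518, 0.817).
Dip δ = arctan(|n_h|/n_z) = arctan(0.551/0.817) = 34.0°.
Dip direction = azimuth of (n_x, n_y) = atan2(-0.186, 0.518) = 340°.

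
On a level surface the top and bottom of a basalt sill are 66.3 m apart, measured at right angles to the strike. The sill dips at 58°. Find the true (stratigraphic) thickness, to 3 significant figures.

True thickness t = w · sin(dip) = 66.3 × sin 58°
t = 66.3 × 0.8480 = 56.226 m

56.2 m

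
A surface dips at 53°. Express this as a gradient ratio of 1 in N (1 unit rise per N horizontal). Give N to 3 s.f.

1 : N means tan θ = 1/N, so N = 1/tan 53° = 1/1.3270

1 in 0.754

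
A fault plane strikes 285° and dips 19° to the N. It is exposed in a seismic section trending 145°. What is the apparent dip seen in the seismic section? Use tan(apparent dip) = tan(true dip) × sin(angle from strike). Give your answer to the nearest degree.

The section lies 40° from the strike.
tan(apparent dip) = tan 19° · sin 40° = 0.2213
apparent dip = arctan 0.2213 = 12.48°

12°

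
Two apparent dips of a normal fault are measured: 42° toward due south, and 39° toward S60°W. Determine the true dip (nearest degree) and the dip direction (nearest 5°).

Each apparent-dip line lies in the plane. As unit vectors (x east, y north, z up), v₁ plunges 42°→due south and v₂ plunges 39°→S60°W.
Cross product v₁ × v₂ gives the pole to the plane: n ∝ (-0.208, -0.450, 0.500).
tan δ = √(n_x²+n_y²)/n_z = 0.496/0.500, so δ = 44.8°.
The horizontal component of n points toward azimuth atan2(n_x, n_y) = 205°, the dip direction.

true dip 45°, dip direction 205°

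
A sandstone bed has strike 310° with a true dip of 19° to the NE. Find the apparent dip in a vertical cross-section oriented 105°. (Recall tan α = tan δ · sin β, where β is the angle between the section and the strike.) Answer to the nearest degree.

8°

The section lies 25° from the strike.
tan α = tan 19° × sin 25° = 0.3443 × 0.4226 = 0.1455
apparent dip = arctan 0.1455 = 8.28°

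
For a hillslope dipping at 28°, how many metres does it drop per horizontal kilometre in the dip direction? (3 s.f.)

532 m

drop per km = 1000 × tan 28° = 1000 × 0.5317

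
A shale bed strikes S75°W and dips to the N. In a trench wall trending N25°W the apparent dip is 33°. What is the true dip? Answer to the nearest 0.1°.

33.4°

β = acute angle between strike S75°W and section N25°W = 80°.
tan δ = tan α / sin β = tan 33° / sin 80° = 0.6494 / 0.9848 = 0.6594
true dip = arctan 0.6594 = 33.40°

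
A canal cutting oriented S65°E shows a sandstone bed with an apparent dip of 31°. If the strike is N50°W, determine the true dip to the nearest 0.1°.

66.7°

β = acute angle between strike N50°W and section S65°E = 15°.
tan(true dip) = tan 31° / sin 15° = 2.3215
δ = arctan(2.3215) = 66.70°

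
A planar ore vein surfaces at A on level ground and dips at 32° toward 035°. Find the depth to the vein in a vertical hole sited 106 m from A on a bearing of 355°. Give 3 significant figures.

50.7 m

The hole lies 40° from the dip direction, so the down-dip offset is 106 × cos 40° = 81.20 m.
Depth = down-dip offset × tan(dip) = 81.20 × tan 32° = 81.20 × 0.6249
Depth = 50.74 m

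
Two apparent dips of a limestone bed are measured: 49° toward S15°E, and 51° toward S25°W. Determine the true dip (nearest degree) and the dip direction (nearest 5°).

true dip 52°, dip direction 190°

Represent each trace as a vector plunging at its apparent dip toward its trend (east-north-up frame): v₁ = (0.170, -0.634, -0.755), v₂ = (-0.266, -0.570, -0.777).
n = v₁ × v₂ = (-0.062, -0.333, 0.265) (taken with n_z > 0).
Dip δ = arctan(|n_h|/n_z) = arctan(0.338/0.265) = 51.9°.
Dip direction = atan2(-0.062, -0.333) = 191° (azimuth of n's horizontal projection).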